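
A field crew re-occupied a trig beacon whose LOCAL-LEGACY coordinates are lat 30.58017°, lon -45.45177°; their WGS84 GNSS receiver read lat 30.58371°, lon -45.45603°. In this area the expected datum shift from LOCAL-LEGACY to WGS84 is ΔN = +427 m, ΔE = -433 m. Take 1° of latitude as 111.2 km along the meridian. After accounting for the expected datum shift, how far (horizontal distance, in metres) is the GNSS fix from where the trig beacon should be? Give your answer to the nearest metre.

Observed coordinate differences: Δφ = +0.00354°, Δλ = -0.00426°.
Converting to metres (1° lat = 111200 m, cos φ = 0.860918): observed ΔN = 393.6 m, observed ΔE = -407.8 m.
Subtracting the expected shift leaves a residual of 393.6 − (427) = -33.4 m north and -407.8 − (-433) = 25.2 m east.
Residual distance = √((-33.4)² + 25.2²) = 41.8 m.

42 m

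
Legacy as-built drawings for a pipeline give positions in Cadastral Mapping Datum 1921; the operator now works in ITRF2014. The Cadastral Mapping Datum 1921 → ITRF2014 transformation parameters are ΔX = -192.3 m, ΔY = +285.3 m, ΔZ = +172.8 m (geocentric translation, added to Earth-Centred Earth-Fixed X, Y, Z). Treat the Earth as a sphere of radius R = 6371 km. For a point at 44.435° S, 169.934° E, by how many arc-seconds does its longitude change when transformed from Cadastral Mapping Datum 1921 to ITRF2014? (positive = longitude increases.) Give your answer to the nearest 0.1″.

sin φ = -0.700100, cos φ = 0.714045, sin λ = 0.174782, cos λ = -0.984607.
East component: ΔE = −sin λ·ΔX + cos λ·ΔY = −(0.174782)(-192.3) + (-0.984607)(285.3) = -247.30 m.
1° of latitude spans πR/180 = 111195 m; at latitude φ, 1° of longitude spans that × cos φ = 79398.2 m, so Δλ = -247.30 / 79398.2 × 3600 = -11.213″.

Δλ = -11.2″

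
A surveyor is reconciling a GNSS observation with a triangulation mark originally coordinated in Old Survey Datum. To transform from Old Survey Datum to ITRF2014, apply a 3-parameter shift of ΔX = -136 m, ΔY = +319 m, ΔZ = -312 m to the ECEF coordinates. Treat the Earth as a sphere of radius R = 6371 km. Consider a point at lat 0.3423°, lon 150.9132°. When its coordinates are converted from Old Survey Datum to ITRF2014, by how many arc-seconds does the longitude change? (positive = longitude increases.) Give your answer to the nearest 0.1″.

Δλ = -6.9″

sin φ = 0.005974, cos φ = 0.999982, sin λ = 0.486134, cos λ = -0.873884.
East component: ΔE = −sin λ·ΔX + cos λ·ΔY = −(0.486134)(-136) + (-0.873884)(319) = -212.65 m.
1° of latitude spans πR/180 = 111195 m; at latitude φ, 1° of longitude spans that × cos φ = 111192.9 m, so Δλ = -212.65 / 111192.9 × 3600 = -6.885″.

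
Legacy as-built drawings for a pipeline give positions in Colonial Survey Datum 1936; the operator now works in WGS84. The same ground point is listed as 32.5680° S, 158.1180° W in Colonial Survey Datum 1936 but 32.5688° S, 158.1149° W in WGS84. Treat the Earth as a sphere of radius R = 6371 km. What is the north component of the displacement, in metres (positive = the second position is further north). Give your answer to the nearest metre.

ΔN = -89 m

Δφ = -32.5688° − -32.5680° = -0.0008°; Δλ = -158.1149° − -158.1180° = +0.0031°.
1° along a meridian = πR/180 = 111195 m.
ΔN = Δφ × 111195 = -89.0 m; ΔE = Δλ × 111195 × cos(-32.5680°) = +0.0031 × 111195 × 0.842753 = 290.5 m.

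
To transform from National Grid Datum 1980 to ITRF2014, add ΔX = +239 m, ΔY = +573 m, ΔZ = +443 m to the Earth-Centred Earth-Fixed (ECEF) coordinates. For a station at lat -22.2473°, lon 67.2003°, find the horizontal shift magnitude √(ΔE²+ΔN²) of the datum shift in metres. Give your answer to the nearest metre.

At φ = -22.2473°, λ = 67.2003°: sin φ = -0.378605, cos φ = 0.925558, sin λ = 0.921865, cos λ = 0.387511.
ΔE = −sin λ·ΔX + cos λ·ΔY = −(0.921865)·(239) + (0.387511)·(573) = 1.72 m.
ΔN = −sin φ cos λ·ΔX − sin φ sin λ·ΔY + cos φ·ΔZ = −(-0.378605)(0.387511)(239) − (-0.378605)(0.921865)(573) + (0.925558)(443) = 645.08 m.
Horizontal magnitude = √(ΔE² + ΔN²) = √(1.72² + 645.08²) = 645.08 m.

645 m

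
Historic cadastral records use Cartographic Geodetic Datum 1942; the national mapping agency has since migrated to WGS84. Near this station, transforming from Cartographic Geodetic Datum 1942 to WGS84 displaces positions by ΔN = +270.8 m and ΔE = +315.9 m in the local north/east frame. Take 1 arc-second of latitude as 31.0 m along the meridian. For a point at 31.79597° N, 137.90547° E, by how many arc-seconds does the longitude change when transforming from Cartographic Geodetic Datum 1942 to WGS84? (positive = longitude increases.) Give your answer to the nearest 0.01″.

Δλ = 11.99″

At latitude 31.79597°, cos φ = 0.849930.
1″ of longitude at this latitude = 31.00 × cos φ = 26.3478 m, so Δλ = 315.9 / 26.3478 = 11.990″.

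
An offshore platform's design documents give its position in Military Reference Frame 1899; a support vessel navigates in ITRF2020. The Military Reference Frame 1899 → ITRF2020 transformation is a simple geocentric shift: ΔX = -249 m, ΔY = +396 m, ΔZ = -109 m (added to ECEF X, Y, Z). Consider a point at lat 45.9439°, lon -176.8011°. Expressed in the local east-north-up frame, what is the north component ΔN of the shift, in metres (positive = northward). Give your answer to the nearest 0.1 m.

The local north axis is (−sin φ cos λ, −sin φ sin λ, cos φ), giving ΔN = -178.667 + 15.881 − 75.794 = -238.58 m.

ΔN = -238.6 m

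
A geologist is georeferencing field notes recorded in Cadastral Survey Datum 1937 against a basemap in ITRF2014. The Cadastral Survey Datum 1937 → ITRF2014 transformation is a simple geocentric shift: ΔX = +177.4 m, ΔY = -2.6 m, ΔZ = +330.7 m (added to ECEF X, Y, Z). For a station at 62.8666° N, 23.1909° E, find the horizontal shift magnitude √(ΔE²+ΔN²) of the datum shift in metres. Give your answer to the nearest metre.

73 m

At φ = 62.8666°, λ = 23.1909°: sin φ = 0.889947, cos φ = 0.456064, sin λ = 0.393796, cos λ = 0.919198.
ΔE = −sin λ·ΔX + cos λ·ΔY = −(0.393796)·(177.4) + (0.919198)·(-2.6) = -72.25 m.
ΔN = −sin φ cos λ·ΔX − sin φ sin λ·ΔY + cos φ·ΔZ = −(0.889947)(0.919198)(177.4) − (0.889947)(0.393796)(-2.6) + (0.456064)(330.7) = 6.61 m.
Horizontal magnitude = √(ΔE² + ΔN²) = √((-72.25)² + 6.61²) = 72.55 m.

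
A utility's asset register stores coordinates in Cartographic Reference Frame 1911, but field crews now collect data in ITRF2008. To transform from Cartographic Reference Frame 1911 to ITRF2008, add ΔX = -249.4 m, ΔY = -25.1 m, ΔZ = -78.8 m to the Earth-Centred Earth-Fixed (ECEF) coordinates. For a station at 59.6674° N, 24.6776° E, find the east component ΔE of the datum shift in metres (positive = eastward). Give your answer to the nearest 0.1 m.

The local east axis at (φ, λ) is (−sin λ, cos λ, 0), so ΔE = −sin(24.6776°)·(-249.4) + cos(24.6776°)·(-25.1) = 81.32 m.

ΔE = 81.3 m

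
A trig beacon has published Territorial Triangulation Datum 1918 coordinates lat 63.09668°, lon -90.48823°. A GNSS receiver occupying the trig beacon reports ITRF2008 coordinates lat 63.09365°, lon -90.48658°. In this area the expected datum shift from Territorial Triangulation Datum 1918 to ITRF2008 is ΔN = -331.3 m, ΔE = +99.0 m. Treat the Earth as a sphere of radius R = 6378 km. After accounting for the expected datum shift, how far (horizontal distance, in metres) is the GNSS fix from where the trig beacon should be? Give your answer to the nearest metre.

Observed coordinate differences: Δφ = -0.00303°, Δλ = +0.00165°.
Converting to metres (1° lat = 111317 m, cos φ = 0.452486): observed ΔN = -337.3 m, observed ΔE = 83.1 m.
Subtracting the expected shift leaves a residual of -337.3 − (-331.3) = -6.0 m north and 83.1 − (99.0) = -15.9 m east.
Residual distance = √((-6.0)² + (-15.9)²) = 17.0 m.

17 m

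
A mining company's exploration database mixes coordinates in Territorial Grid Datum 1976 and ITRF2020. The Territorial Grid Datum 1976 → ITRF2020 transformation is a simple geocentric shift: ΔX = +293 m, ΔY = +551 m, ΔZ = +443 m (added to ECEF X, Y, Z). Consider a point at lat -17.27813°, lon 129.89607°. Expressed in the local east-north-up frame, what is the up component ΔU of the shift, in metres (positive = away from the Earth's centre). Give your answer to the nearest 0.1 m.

The local up (radial) axis is (cos φ cos λ, cos φ sin λ, sin φ), giving ΔU = -179.449 + 403.656 − 131.576 = 92.63 m.

ΔU = 92.6 m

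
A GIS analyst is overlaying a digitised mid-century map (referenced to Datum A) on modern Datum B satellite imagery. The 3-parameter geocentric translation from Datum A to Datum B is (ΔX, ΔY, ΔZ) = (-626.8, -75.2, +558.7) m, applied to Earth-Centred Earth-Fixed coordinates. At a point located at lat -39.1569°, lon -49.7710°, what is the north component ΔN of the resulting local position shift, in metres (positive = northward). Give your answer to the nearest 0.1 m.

ΔN = 213.9 m

The local north axis is (−sin φ cos λ, −sin φ sin λ, cos φ), giving ΔN = -255.619 + 36.253 + 433.227 = 213.86 m.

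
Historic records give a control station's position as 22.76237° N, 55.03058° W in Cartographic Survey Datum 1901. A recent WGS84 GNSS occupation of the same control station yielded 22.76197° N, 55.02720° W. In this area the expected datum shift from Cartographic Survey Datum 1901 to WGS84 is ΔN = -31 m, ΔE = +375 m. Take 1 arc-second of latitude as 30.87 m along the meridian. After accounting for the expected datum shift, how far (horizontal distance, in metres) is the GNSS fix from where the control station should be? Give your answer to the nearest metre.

Observed coordinate differences: Δφ = -0.00040°, Δλ = +0.00338°.
Converting to metres (1° lat = 111132 m, cos φ = 0.922117): observed ΔN = -44.5 m, observed ΔE = 346.4 m.
Subtracting the expected shift leaves a residual of -44.5 − (-31) = -13.5 m north and 346.4 − (375) = -28.6 m east.
Residual distance = √((-13.5)² + (-28.6)²) = 31.6 m.

32 m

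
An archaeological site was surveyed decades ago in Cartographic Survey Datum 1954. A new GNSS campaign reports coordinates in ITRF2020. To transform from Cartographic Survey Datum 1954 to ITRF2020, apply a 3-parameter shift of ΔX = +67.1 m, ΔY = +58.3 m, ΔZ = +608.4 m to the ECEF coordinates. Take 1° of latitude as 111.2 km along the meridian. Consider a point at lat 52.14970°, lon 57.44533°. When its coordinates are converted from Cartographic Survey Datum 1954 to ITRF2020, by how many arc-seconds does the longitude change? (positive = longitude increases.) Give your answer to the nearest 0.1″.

sin φ = 0.789617, cos φ = 0.613600, sin λ = 0.842878, cos λ = 0.538104.
East component: ΔE = −sin λ·ΔX + cos λ·ΔY = −(0.842878)(67.1) + (0.538104)(58.3) = -25.19 m.
1° of latitude spans 111200 m; at latitude φ, 1° of longitude spans that × cos φ = 68232.4 m, so Δλ = -25.19 / 68232.4 × 3600 = -1.329″.

Δλ = -1.3″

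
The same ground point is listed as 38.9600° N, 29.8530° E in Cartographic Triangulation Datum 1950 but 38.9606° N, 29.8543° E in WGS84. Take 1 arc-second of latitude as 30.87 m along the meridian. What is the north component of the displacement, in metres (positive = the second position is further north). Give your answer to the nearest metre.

Δφ = 38.9606° − 38.9600° = +0.0006°; Δλ = 29.8543° − 29.8530° = +0.0013°.
1° of latitude = 3600 × 30.87 = 111132 m.
ΔN = Δφ × 111132 = 66.7 m; ΔE = Δλ × 111132 × cos(38.9600°) = +0.0013 × 111132 × 0.777585 = 112.3 m.

ΔN = 67 m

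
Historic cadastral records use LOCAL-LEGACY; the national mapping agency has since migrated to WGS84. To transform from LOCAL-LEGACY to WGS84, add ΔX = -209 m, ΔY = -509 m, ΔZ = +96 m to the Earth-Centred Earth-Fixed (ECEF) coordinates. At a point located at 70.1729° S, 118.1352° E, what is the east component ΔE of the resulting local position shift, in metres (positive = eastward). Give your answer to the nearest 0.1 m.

At φ = -70.1729°, λ = 118.1352°: sin φ = -0.940720, cos φ = 0.339183, sin λ = 0.881837, cos λ = -0.471554.
ΔE = −sin λ·ΔX + cos λ·ΔY = −(0.881837)·(-209) + (-0.471554)·(-509) = 424.32 m.

ΔE = 424.3 m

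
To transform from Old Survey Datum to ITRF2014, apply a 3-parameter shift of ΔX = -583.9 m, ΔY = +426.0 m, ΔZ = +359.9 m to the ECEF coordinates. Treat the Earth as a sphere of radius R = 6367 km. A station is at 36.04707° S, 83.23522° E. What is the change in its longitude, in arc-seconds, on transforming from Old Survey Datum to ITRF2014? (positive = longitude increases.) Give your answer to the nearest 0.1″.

Δλ = 25.2″

sin φ = -0.588450, cos φ = 0.808534, sin λ = 0.993038, cos λ = 0.117794.
East component: ΔE = −sin λ·ΔX + cos λ·ΔY = −(0.993038)(-583.9) + (0.117794)(426.0) = 630.02 m.
1° of latitude spans πR/180 = 111125 m; at latitude φ, 1° of longitude spans that × cos φ = 89848.4 m, so Δλ = 630.02 / 89848.4 × 3600 = 25.243″.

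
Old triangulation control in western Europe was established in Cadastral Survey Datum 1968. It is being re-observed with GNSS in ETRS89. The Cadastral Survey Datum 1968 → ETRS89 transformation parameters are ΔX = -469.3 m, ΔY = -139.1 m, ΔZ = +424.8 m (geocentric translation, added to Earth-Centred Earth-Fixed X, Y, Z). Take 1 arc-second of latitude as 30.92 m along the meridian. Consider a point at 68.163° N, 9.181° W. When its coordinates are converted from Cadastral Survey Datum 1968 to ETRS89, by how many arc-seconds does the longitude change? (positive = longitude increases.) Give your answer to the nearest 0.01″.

Δλ = -18.45″

sin φ = 0.928246, cos φ = 0.371967, sin λ = -0.159554, cos λ = 0.987189.
East component: ΔE = −sin λ·ΔX + cos λ·ΔY = −(-0.159554)(-469.3) + (0.987189)(-139.1) = -212.20 m.
1° of latitude spans 3600 × 30.92 = 111312 m; at latitude φ, 1° of longitude spans that × cos φ = 41404.4 m, so Δλ = -212.20 / 41404.4 × 3600 = -18.450″.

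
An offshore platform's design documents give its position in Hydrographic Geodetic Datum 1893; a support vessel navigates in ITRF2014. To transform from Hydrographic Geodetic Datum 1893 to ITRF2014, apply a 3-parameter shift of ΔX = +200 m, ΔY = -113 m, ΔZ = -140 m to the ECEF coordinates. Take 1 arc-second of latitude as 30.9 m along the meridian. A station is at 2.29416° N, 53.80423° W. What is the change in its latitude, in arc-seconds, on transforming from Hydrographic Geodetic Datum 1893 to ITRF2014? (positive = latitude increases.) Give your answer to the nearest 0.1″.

Δφ = -4.8″

sin φ = 0.040030, cos φ = 0.999198, sin λ = -0.807004, cos λ = 0.590546.
North component: ΔN = −sin φ cos λ·ΔX − sin φ sin λ·ΔY + cos φ·ΔZ = −(0.040030)(0.590546)(200) − (0.040030)(-0.807004)(-113) + (0.999198)(-140) = -148.27 m.
1° of latitude spans 3600 × 30.90 = 111240 m, so Δφ = -148.27 / 111240 × 3600 = -4.798″.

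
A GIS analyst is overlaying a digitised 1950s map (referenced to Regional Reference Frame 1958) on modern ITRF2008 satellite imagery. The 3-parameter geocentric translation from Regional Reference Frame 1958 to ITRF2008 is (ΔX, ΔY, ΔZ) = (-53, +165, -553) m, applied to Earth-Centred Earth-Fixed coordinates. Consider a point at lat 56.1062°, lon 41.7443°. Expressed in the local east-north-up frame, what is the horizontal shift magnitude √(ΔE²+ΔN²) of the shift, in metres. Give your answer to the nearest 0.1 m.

At φ = 56.1062°, λ = 41.7443°: sin φ = 0.830073, cos φ = 0.557655, sin λ = 0.665807, cos λ = 0.746124.
ΔE = −sin λ·ΔX + cos λ·ΔY = −(0.665807)·(-53) + (0.746124)·(165) = 158.40 m.
ΔN = −sin φ cos λ·ΔX − sin φ sin λ·ΔY + cos φ·ΔZ = −(0.830073)(0.746124)(-53) − (0.830073)(0.665807)(165) + (0.557655)(-553) = -366.75 m.
Horizontal magnitude = √(ΔE² + ΔN²) = √(158.40² + (-366.75)²) = 399.49 m.

399.5 m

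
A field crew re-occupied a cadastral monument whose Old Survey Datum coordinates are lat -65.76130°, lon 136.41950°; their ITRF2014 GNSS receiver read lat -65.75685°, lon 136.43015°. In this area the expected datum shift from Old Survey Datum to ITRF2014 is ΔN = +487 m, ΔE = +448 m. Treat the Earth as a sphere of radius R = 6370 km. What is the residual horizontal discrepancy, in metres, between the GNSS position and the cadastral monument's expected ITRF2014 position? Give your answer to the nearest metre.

39 m

Observed coordinate differences: Δφ = +0.00445°, Δλ = +0.01065°.
Converting to metres (1° lat = 111177 m, cos φ = 0.410539): observed ΔN = 494.7 m, observed ΔE = 486.1 m.
Subtracting the expected shift leaves a residual of 494.7 − (487) = 7.7 m north and 486.1 − (448) = 38.1 m east.
Residual distance = √(7.7² + 38.1²) = 38.9 m.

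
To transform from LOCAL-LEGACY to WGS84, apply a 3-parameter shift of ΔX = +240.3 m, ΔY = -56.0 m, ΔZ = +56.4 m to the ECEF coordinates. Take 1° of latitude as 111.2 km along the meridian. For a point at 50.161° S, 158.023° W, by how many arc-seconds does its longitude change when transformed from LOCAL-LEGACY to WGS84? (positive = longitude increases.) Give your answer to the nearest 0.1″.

Δλ = 7.2″

sin φ = -0.767848, cos φ = 0.640633, sin λ = -0.374234, cos λ = -0.927334.
East component: ΔE = −sin λ·ΔX + cos λ·ΔY = −(-0.374234)(240.3) + (-0.927334)(-56.0) = 141.86 m.
1° of latitude spans 111200 m; at latitude φ, 1° of longitude spans that × cos φ = 71238.3 m, so Δλ = 141.86 / 71238.3 × 3600 = 7.169″.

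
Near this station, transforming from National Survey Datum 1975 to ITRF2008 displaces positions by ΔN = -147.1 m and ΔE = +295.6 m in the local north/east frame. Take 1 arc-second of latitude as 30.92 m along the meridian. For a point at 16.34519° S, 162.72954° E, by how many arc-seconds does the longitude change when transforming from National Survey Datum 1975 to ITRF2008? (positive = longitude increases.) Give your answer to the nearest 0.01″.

At latitude -16.34519°, cos φ = 0.959584.
1″ of longitude at this latitude = 30.92 × cos φ = 29.6703 m, so Δλ = 295.6 / 29.6703 = 9.963″.

Δλ = 9.96″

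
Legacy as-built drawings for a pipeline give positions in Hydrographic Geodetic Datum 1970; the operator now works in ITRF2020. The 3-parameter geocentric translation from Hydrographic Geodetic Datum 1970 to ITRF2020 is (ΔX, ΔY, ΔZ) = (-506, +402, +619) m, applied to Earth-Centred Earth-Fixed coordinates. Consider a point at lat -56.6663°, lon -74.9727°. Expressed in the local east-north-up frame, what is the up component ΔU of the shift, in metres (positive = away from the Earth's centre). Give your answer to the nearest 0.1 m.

The local up (radial) axis is (cos φ cos λ, cos φ sin λ, sin φ), giving ΔU = -72.094 − 213.350 − 517.165 = -802.61 m.

ΔU = -802.6 m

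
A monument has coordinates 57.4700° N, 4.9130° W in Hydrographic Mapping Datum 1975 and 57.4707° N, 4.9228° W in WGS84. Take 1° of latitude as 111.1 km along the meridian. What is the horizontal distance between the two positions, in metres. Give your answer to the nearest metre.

591 m

Δφ = 57.4707° − 57.4700° = +0.0007°; Δλ = -4.9228° − -4.9130° = -0.0098°.
ΔN = Δφ × 111100 = 77.8 m; ΔE = Δλ × 111100 × cos(57.4700°) = -0.0098 × 111100 × 0.537741 = -585.5 m.
Distance = √(ΔE² + ΔN²) = √((-585.5)² + 77.8²) = 590.6 m.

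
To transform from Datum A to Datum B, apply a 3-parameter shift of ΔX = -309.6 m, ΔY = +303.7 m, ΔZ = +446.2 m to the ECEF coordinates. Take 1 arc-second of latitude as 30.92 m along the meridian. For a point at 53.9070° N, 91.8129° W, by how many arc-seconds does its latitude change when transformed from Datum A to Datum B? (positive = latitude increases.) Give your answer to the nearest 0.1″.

sin φ = 0.808062, cos φ = 0.589098, sin λ = -0.999499, cos λ = -0.031636.
North component: ΔN = −sin φ cos λ·ΔX − sin φ sin λ·ΔY + cos φ·ΔZ = −(0.808062)(-0.031636)(-309.6) − (0.808062)(-0.999499)(303.7) + (0.589098)(446.2) = 500.23 m.
1° of latitude spans 3600 × 30.92 = 111312 m, so Δφ = 500.23 / 111312 × 3600 = 16.178″.

Δφ = 16.2″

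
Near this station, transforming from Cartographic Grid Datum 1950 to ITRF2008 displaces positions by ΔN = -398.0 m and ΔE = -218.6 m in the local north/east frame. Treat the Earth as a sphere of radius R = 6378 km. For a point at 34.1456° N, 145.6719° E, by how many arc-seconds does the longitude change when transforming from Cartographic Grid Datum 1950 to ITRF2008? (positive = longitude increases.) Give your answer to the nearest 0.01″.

Δλ = -8.54″

At latitude 34.1456°, cos φ = 0.827614.
One radian of longitude at latitude φ spans R cos φ, so Δλ = ΔE / (R cos φ) = -218.6 / (6378000 × 0.827614) = -4.1413e-05 rad = -8.542″.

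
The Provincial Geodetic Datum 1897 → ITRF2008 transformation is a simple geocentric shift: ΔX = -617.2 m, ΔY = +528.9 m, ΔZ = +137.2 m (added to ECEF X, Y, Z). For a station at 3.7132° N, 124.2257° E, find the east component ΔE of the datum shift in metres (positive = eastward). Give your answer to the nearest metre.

The local east axis at (φ, λ) is (−sin λ, cos λ, 0), so ΔE = −sin(124.2257°)·(-617.2) + cos(124.2257°)·528.9 = 212.84 m.

ΔE = 213 m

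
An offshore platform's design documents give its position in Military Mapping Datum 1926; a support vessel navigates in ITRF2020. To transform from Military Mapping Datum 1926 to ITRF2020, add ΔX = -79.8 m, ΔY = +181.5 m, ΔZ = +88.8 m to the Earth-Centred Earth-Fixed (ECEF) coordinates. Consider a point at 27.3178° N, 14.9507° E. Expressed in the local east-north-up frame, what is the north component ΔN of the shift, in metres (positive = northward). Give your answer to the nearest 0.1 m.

The local north axis is (−sin φ cos λ, −sin φ sin λ, cos φ), giving ΔN = 35.383 − 21.489 + 78.897 = 92.79 m.

ΔN = 92.8 m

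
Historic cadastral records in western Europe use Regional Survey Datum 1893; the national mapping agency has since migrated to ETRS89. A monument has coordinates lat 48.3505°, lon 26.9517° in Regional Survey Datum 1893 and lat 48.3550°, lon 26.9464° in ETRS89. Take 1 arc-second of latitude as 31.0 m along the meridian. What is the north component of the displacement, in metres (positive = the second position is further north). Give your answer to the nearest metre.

ΔN = 502 m

Δφ = 48.3550° − 48.3505° = +0.0045°; Δλ = 26.9464° − 26.9517° = -0.0053°.
1° of latitude = 3600 × 31.00 = 111600 m.
ΔN = Δφ × 111600 = 502.2 m; ΔE = Δλ × 111600 × cos(48.3505°) = -0.0053 × 111600 × 0.664572 = -393.1 m.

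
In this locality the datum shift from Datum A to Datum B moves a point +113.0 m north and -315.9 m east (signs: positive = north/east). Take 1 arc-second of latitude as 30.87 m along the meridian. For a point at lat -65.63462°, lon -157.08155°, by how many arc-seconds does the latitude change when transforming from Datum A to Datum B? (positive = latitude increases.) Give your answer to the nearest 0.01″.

1″ of latitude = 30.87 m, so Δφ = 113.0 / 30.87 = 3.661″.

Δφ = 3.66″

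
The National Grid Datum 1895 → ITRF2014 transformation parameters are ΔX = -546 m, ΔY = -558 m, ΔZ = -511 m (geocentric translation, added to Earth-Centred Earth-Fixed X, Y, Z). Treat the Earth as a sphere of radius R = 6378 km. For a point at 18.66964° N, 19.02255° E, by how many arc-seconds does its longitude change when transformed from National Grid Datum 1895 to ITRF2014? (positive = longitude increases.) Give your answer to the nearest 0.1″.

Δλ = -11.9″

sin φ = 0.320111, cos φ = 0.947380, sin λ = 0.325940, cos λ = 0.945390.
East component: ΔE = −sin λ·ΔX + cos λ·ΔY = −(0.325940)(-546) + (0.945390)(-558) = -349.56 m.
1° of latitude spans πR/180 = 111317 m; at latitude φ, 1° of longitude spans that × cos φ = 105459.6 m, so Δλ = -349.56 / 105459.6 × 3600 = -11.933″.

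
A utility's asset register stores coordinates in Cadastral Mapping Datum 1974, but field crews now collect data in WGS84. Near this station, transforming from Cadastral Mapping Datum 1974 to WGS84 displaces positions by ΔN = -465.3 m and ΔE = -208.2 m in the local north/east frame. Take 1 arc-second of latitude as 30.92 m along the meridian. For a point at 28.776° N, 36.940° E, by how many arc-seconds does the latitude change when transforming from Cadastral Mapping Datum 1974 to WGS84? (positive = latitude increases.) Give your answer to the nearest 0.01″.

Δφ = -15.05″

1″ of latitude = 30.92 m, so Δφ = -465.3 / 30.92 = -15.049″.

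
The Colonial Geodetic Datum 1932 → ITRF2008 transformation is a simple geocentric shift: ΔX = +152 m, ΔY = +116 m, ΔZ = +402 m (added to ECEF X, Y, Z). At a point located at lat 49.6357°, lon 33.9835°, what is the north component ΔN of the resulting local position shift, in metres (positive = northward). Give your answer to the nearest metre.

The local north axis is (−sin φ cos λ, −sin φ sin λ, cos φ), giving ΔN = -96.034 − 49.403 + 260.353 = 114.92 m.

ΔN = 115 m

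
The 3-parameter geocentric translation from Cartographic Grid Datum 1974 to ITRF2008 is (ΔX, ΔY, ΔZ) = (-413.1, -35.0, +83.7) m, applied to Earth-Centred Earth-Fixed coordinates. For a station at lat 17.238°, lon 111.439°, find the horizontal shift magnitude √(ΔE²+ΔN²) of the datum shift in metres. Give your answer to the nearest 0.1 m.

399.8 m

At φ = 17.238°, λ = 111.439°: sin φ = 0.296342, cos φ = 0.955082, sin λ = 0.930807, cos λ = -0.365510.
ΔE = −sin λ·ΔX + cos λ·ΔY = −(0.930807)·(-413.1) + (-0.365510)·(-35.0) = 397.31 m.
ΔN = −sin φ cos λ·ΔX − sin φ sin λ·ΔY + cos φ·ΔZ = −(0.296342)(-0.365510)(-413.1) − (0.296342)(0.930807)(-35.0) + (0.955082)(83.7) = 44.85 m.
Horizontal magnitude = √(ΔE² + ΔN²) = √(397.31² + 44.85²) = 399.83 m.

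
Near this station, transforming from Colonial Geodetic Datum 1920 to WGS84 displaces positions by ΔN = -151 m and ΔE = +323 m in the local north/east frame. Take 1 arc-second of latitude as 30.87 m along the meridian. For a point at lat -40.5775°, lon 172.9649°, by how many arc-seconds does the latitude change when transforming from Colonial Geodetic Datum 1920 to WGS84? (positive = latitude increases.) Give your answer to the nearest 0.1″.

Δφ = -4.9″

1″ of latitude = 30.87 m, so Δφ = -151.0 / 30.87 = -4.891″.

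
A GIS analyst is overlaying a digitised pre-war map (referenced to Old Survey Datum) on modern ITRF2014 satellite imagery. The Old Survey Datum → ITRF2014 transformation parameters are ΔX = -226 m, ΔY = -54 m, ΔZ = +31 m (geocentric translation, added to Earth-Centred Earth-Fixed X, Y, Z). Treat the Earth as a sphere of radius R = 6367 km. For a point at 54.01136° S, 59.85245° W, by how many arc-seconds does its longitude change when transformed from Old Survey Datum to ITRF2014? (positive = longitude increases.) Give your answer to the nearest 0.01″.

sin φ = -0.809134, cos φ = 0.587625, sin λ = -0.864735, cos λ = 0.502229.
East component: ΔE = −sin λ·ΔX + cos λ·ΔY = −(-0.864735)(-226) + (0.502229)(-54) = -222.55 m.
1° of latitude spans πR/180 = 111125 m; at latitude φ, 1° of longitude spans that × cos φ = 65299.9 m, so Δλ = -222.55 / 65299.9 × 3600 = -12.269″.

Δλ = -12.27″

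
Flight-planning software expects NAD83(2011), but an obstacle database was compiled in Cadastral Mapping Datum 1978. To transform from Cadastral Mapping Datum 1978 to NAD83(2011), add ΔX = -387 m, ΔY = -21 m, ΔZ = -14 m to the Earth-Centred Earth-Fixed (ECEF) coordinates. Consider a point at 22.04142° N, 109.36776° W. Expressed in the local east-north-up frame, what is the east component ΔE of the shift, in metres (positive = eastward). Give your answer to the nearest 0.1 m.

At φ = 22.04142°, λ = -109.36776°: sin φ = 0.375277, cos φ = 0.926913, sin λ = -0.943409, cos λ = -0.331630.
ΔE = −sin λ·ΔX + cos λ·ΔY = −(-0.943409)·(-387) + (-0.331630)·(-21) = -358.14 m.

ΔE = -358.1 m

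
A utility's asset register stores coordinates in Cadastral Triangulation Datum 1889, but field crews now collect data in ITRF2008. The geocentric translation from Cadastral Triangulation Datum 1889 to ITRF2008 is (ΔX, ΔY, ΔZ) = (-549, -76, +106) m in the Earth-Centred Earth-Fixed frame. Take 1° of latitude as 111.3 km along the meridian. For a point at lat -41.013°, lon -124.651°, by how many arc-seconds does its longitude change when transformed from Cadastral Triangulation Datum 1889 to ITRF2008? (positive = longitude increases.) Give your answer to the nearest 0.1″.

sin φ = -0.656230, cos φ = 0.754561, sin λ = -0.822631, cos λ = -0.568576.
East component: ΔE = −sin λ·ΔX + cos λ·ΔY = −(-0.822631)(-549) + (-0.568576)(-76) = -408.41 m.
1° of latitude spans 111300 m; at latitude φ, 1° of longitude spans that × cos φ = 83982.6 m, so Δλ = -408.41 / 83982.6 × 3600 = -17.507″.

Δλ = -17.5″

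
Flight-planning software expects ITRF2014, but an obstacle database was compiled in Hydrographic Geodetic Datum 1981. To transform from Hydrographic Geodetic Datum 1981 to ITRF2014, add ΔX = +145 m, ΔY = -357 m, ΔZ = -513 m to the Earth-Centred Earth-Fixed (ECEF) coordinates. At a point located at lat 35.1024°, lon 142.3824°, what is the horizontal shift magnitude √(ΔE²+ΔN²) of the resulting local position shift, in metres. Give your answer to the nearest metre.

300 m

At φ = 35.1024°, λ = 142.3824°: sin φ = 0.575040, cos φ = 0.818126, sin λ = 0.610389, cos λ = -0.792102.
ΔE = −sin λ·ΔX + cos λ·ΔY = −(0.610389)·(145) + (-0.792102)·(-357) = 194.27 m.
ΔN = −sin φ cos λ·ΔX − sin φ sin λ·ΔY + cos φ·ΔZ = −(0.575040)(-0.792102)(145) − (0.575040)(0.610389)(-357) + (0.818126)(-513) = -228.35 m.
Horizontal magnitude = √(ΔE² + ΔN²) = √(194.27² + (-228.35)²) = 299.81 m.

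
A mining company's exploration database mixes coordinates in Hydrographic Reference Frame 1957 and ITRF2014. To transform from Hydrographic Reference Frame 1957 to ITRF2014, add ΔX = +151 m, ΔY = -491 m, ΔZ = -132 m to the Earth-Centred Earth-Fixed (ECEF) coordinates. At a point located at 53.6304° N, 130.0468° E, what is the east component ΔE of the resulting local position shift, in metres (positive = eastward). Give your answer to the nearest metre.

ΔE = 200 m

The local east axis at (φ, λ) is (−sin λ, cos λ, 0), so ΔE = −sin(130.0468°)·151 + cos(130.0468°)·(-491) = 200.32 m.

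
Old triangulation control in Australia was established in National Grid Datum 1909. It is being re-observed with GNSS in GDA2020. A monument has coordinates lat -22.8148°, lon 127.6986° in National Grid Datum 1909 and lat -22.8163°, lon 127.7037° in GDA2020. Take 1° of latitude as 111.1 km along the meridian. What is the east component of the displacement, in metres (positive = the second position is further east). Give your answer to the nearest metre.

Δφ = -22.8163° − -22.8148° = -0.0015°; Δλ = 127.7037° − 127.6986° = +0.0051°.
ΔN = Δφ × 111100 = -166.6 m; ΔE = Δλ × 111100 × cos(-22.8148°) = +0.0051 × 111100 × 0.921763 = 522.3 m.

ΔE = 522 m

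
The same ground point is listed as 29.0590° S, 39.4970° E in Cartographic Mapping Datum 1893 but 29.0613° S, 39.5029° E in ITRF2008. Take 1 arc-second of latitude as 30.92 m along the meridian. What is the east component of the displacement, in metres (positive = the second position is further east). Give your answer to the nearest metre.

Δφ = -29.0613° − -29.0590° = -0.0023°; Δλ = 39.5029° − 39.4970° = +0.0059°.
1° of latitude = 3600 × 30.92 = 111312 m.
ΔN = Δφ × 111312 = -256.0 m; ΔE = Δλ × 111312 × cos(-29.0590°) = +0.0059 × 111312 × 0.874120 = 574.1 m.

ΔE = 574 m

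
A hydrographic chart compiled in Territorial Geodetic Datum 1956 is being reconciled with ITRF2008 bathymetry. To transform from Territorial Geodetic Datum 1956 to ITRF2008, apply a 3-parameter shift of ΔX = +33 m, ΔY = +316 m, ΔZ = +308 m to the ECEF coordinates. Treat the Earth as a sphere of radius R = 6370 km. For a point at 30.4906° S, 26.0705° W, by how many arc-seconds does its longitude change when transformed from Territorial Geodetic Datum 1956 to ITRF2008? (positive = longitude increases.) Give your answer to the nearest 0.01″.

Δλ = 11.21″

sin φ = -0.507397, cos φ = 0.861712, sin λ = -0.439477, cos λ = 0.898254.
East component: ΔE = −sin λ·ΔX + cos λ·ΔY = −(-0.439477)(33) + (0.898254)(316) = 298.35 m.
1° of latitude spans πR/180 = 111177 m; at latitude φ, 1° of longitude spans that × cos φ = 95803.0 m, so Δλ = 298.35 / 95803.0 × 3600 = 11.211″.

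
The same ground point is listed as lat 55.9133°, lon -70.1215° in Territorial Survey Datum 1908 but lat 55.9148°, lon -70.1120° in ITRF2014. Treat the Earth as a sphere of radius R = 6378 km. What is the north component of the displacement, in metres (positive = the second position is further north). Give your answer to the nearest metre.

ΔN = 167 m

Δφ = 55.9148° − 55.9133° = +0.0015°; Δλ = -70.1120° − -70.1215° = +0.0095°.
1° along a meridian = πR/180 = 111317 m.
ΔN = Δφ × 111317 = 167.0 m; ΔE = Δλ × 111317 × cos(55.9133°) = +0.0095 × 111317 × 0.560447 = 592.7 m.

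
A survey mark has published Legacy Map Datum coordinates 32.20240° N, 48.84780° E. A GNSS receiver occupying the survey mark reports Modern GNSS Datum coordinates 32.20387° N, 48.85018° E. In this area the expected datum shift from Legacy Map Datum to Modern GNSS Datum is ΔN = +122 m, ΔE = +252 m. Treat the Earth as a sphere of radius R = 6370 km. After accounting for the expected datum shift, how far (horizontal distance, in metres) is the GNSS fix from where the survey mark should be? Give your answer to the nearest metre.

50 m

Observed coordinate differences: Δφ = +0.00147°, Δλ = +0.00238°.
Converting to metres (1° lat = 111177 m, cos φ = 0.846171): observed ΔN = 163.4 m, observed ΔE = 223.9 m.
Subtracting the expected shift leaves a residual of 163.4 − (122) = 41.4 m north and 223.9 − (252) = -28.1 m east.
Residual distance = √(41.4² + (-28.1)²) = 50.1 m.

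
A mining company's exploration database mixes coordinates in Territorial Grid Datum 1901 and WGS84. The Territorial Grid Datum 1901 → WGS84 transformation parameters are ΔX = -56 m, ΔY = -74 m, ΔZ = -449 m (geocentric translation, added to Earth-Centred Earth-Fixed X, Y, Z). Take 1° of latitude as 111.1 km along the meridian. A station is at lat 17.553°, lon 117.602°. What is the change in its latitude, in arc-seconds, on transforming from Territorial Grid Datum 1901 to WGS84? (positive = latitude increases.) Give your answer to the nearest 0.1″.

Δφ = -13.5″

sin φ = 0.301588, cos φ = 0.953438, sin λ = 0.886187, cos λ = -0.463327.
North component: ΔN = −sin φ cos λ·ΔX − sin φ sin λ·ΔY + cos φ·ΔZ = −(0.301588)(-0.463327)(-56) − (0.301588)(0.886187)(-74) + (0.953438)(-449) = -416.14 m.
1° of latitude spans 111100 m, so Δφ = -416.14 / 111100 × 3600 = -13.484″.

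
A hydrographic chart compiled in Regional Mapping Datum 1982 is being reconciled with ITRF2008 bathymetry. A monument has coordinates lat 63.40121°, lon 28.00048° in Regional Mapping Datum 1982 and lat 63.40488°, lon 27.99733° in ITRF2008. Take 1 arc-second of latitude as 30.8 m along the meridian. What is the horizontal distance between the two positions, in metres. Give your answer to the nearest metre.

Δφ = 63.40488° − 63.40121° = +0.00367°; Δλ = 27.99733° − 28.00048° = -0.00315°.
1° of latitude = 3600 × 30.80 = 110880 m.
ΔN = Δφ × 110880 = 406.9 m; ΔE = Δλ × 110880 × cos(63.40121°) = -0.00315 × 110880 × 0.447740 = -156.4 m.
Distance = √(ΔE² + ΔN²) = √((-156.4)² + 406.9²) = 435.9 m.

436 m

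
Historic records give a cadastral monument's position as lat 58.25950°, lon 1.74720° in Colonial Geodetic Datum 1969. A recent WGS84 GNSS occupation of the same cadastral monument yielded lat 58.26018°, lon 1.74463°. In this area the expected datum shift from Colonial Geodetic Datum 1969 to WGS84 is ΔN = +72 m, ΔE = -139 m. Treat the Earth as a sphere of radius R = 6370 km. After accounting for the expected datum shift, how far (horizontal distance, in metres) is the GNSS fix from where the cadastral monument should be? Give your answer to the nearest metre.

Observed coordinate differences: Δφ = +0.00068°, Δλ = -0.00257°.
Converting to metres (1° lat = 111177 m, cos φ = 0.526073): observed ΔN = 75.6 m, observed ΔE = -150.3 m.
Subtracting the expected shift leaves a residual of 75.6 − (72) = 3.6 m north and -150.3 − (-139) = -11.3 m east.
Residual distance = √(3.6² + (-11.3)²) = 11.9 m.

12 m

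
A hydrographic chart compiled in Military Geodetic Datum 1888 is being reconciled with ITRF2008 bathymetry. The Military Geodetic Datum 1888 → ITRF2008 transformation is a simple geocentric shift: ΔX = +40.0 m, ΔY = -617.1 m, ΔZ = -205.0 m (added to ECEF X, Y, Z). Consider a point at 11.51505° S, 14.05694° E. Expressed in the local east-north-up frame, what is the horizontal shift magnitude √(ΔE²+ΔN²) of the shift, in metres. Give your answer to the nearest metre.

At φ = -11.51505°, λ = 14.05694°: sin φ = -0.199625, cos φ = 0.979872, sin λ = 0.242886, cos λ = 0.970055.
ΔE = −sin λ·ΔX + cos λ·ΔY = −(0.242886)·(40.0) + (0.970055)·(-617.1) = -608.34 m.
ΔN = −sin φ cos λ·ΔX − sin φ sin λ·ΔY + cos φ·ΔZ = −(-0.199625)(0.970055)(40.0) − (-0.199625)(0.242886)(-617.1) + (0.979872)(-205.0) = -223.05 m.
Horizontal magnitude = √(ΔE² + ΔN²) = √((-608.34)² + (-223.05)²) = 647.94 m.

648 m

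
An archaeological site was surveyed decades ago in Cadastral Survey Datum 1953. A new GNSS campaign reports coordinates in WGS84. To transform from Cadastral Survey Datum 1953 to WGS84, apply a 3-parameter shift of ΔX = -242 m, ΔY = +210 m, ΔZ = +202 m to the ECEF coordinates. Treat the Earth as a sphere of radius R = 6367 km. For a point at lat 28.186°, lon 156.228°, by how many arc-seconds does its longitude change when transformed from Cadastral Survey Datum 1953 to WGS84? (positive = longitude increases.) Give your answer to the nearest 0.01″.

sin φ = 0.472335, cos φ = 0.881419, sin λ = 0.403098, cos λ = -0.915157.
East component: ΔE = −sin λ·ΔX + cos λ·ΔY = −(0.403098)(-242) + (-0.915157)(210) = -94.63 m.
1° of latitude spans πR/180 = 111125 m; at latitude φ, 1° of longitude spans that × cos φ = 97947.8 m, so Δλ = -94.63 / 97947.8 × 3600 = -3.478″.

Δλ = -3.48″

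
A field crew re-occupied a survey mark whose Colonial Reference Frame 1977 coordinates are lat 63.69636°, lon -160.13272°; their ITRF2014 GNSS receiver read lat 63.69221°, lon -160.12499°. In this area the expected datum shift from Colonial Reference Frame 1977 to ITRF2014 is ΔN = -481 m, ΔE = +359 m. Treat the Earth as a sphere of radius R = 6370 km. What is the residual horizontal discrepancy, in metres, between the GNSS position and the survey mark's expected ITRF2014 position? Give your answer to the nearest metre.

29 m

Observed coordinate differences: Δφ = -0.00415°, Δλ = +0.00773°.
Converting to metres (1° lat = 111177 m, cos φ = 0.443128): observed ΔN = -461.4 m, observed ΔE = 380.8 m.
Subtracting the expected shift leaves a residual of -461.4 − (-481) = 19.6 m north and 380.8 − (359) = 21.8 m east.
Residual distance = √(19.6² + 21.8²) = 29.3 m.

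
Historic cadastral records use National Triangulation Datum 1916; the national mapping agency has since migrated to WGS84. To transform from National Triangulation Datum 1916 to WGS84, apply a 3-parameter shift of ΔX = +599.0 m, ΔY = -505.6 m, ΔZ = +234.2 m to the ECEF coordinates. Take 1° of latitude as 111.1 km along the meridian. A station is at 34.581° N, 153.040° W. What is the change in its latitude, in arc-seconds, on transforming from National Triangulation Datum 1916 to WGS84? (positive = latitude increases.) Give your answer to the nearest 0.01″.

sin φ = 0.567571, cos φ = 0.823325, sin λ = -0.453368, cos λ = -0.891323.
North component: ΔN = −sin φ cos λ·ΔX − sin φ sin λ·ΔY + cos φ·ΔZ = −(0.567571)(-0.891323)(599.0) − (0.567571)(-0.453368)(-505.6) + (0.823325)(234.2) = 365.75 m.
1° of latitude spans 111100 m, so Δφ = 365.75 / 111100 × 3600 = 11.851″.

Δφ = 11.85″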